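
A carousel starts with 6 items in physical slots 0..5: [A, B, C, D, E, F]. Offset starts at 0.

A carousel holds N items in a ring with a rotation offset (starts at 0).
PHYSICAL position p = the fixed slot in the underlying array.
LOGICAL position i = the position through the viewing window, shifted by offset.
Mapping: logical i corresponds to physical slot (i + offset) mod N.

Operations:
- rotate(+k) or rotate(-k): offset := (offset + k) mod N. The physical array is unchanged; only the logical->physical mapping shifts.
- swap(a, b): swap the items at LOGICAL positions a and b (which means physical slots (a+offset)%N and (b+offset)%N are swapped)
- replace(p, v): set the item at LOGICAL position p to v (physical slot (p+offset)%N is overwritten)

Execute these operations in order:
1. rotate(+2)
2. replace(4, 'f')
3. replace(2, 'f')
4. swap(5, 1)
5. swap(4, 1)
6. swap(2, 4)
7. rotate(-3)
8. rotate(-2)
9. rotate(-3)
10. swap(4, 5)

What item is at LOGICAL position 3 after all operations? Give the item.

After op 1 (rotate(+2)): offset=2, physical=[A,B,C,D,E,F], logical=[C,D,E,F,A,B]
After op 2 (replace(4, 'f')): offset=2, physical=[f,B,C,D,E,F], logical=[C,D,E,F,f,B]
After op 3 (replace(2, 'f')): offset=2, physical=[f,B,C,D,f,F], logical=[C,D,f,F,f,B]
After op 4 (swap(5, 1)): offset=2, physical=[f,D,C,B,f,F], logical=[C,B,f,F,f,D]
After op 5 (swap(4, 1)): offset=2, physical=[B,D,C,f,f,F], logical=[C,f,f,F,B,D]
After op 6 (swap(2, 4)): offset=2, physical=[f,D,C,f,B,F], logical=[C,f,B,F,f,D]
After op 7 (rotate(-3)): offset=5, physical=[f,D,C,f,B,F], logical=[F,f,D,C,f,B]
After op 8 (rotate(-2)): offset=3, physical=[f,D,C,f,B,F], logical=[f,B,F,f,D,C]
After op 9 (rotate(-3)): offset=0, physical=[f,D,C,f,B,F], logical=[f,D,C,f,B,F]
After op 10 (swap(4, 5)): offset=0, physical=[f,D,C,f,F,B], logical=[f,D,C,f,F,B]

Answer: f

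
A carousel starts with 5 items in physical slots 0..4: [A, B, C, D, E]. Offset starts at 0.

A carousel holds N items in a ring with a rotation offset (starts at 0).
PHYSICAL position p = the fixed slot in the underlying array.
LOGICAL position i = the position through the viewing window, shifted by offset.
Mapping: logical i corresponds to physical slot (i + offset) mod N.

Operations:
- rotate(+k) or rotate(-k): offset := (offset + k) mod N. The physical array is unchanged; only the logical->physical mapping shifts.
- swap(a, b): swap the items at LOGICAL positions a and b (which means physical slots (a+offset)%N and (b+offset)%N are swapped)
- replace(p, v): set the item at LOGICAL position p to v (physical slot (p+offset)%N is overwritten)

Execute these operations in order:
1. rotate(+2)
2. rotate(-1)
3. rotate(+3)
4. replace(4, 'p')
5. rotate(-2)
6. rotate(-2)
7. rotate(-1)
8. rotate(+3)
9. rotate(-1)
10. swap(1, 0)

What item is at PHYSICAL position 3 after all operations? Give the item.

After op 1 (rotate(+2)): offset=2, physical=[A,B,C,D,E], logical=[C,D,E,A,B]
After op 2 (rotate(-1)): offset=1, physical=[A,B,C,D,E], logical=[B,C,D,E,A]
After op 3 (rotate(+3)): offset=4, physical=[A,B,C,D,E], logical=[E,A,B,C,D]
After op 4 (replace(4, 'p')): offset=4, physical=[A,B,C,p,E], logical=[E,A,B,C,p]
After op 5 (rotate(-2)): offset=2, physical=[A,B,C,p,E], logical=[C,p,E,A,B]
After op 6 (rotate(-2)): offset=0, physical=[A,B,C,p,E], logical=[A,B,C,p,E]
After op 7 (rotate(-1)): offset=4, physical=[A,B,C,p,E], logical=[E,A,B,C,p]
After op 8 (rotate(+3)): offset=2, physical=[A,B,C,p,E], logical=[C,p,E,A,B]
After op 9 (rotate(-1)): offset=1, physical=[A,B,C,p,E], logical=[B,C,p,E,A]
After op 10 (swap(1, 0)): offset=1, physical=[A,C,B,p,E], logical=[C,B,p,E,A]

Answer: p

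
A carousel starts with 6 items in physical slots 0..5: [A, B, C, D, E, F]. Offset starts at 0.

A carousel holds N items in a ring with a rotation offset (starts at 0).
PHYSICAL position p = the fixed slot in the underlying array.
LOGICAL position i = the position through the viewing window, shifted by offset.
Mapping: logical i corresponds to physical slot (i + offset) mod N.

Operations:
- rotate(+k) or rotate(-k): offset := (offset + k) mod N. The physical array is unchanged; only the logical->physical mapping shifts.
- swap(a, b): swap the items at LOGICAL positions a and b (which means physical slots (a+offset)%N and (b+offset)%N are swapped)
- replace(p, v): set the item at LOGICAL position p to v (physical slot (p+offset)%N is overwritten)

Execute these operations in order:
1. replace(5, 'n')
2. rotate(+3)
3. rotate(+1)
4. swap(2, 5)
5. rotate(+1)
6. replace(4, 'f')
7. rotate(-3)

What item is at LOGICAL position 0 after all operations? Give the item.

Answer: C

Derivation:
After op 1 (replace(5, 'n')): offset=0, physical=[A,B,C,D,E,n], logical=[A,B,C,D,E,n]
After op 2 (rotate(+3)): offset=3, physical=[A,B,C,D,E,n], logical=[D,E,n,A,B,C]
After op 3 (rotate(+1)): offset=4, physical=[A,B,C,D,E,n], logical=[E,n,A,B,C,D]
After op 4 (swap(2, 5)): offset=4, physical=[D,B,C,A,E,n], logical=[E,n,D,B,C,A]
After op 5 (rotate(+1)): offset=5, physical=[D,B,C,A,E,n], logical=[n,D,B,C,A,E]
After op 6 (replace(4, 'f')): offset=5, physical=[D,B,C,f,E,n], logical=[n,D,B,C,f,E]
After op 7 (rotate(-3)): offset=2, physical=[D,B,C,f,E,n], logical=[C,f,E,n,D,B]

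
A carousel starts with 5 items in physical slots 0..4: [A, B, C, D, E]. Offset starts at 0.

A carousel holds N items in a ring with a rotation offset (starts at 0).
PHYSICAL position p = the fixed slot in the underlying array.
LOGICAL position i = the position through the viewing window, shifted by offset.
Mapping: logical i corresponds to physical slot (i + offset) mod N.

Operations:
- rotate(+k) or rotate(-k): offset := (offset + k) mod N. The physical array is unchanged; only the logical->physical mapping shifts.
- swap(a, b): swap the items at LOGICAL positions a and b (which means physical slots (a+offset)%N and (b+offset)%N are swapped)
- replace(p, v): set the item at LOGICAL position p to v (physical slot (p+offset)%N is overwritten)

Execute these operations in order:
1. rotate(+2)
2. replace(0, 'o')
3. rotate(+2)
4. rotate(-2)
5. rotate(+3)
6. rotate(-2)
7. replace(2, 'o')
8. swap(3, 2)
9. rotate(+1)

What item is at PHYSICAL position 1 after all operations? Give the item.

After op 1 (rotate(+2)): offset=2, physical=[A,B,C,D,E], logical=[C,D,E,A,B]
After op 2 (replace(0, 'o')): offset=2, physical=[A,B,o,D,E], logical=[o,D,E,A,B]
After op 3 (rotate(+2)): offset=4, physical=[A,B,o,D,E], logical=[E,A,B,o,D]
After op 4 (rotate(-2)): offset=2, physical=[A,B,o,D,E], logical=[o,D,E,A,B]
After op 5 (rotate(+3)): offset=0, physical=[A,B,o,D,E], logical=[A,B,o,D,E]
After op 6 (rotate(-2)): offset=3, physical=[A,B,o,D,E], logical=[D,E,A,B,o]
After op 7 (replace(2, 'o')): offset=3, physical=[o,B,o,D,E], logical=[D,E,o,B,o]
After op 8 (swap(3, 2)): offset=3, physical=[B,o,o,D,E], logical=[D,E,B,o,o]
After op 9 (rotate(+1)): offset=4, physical=[B,o,o,D,E], logical=[E,B,o,o,D]

Answer: o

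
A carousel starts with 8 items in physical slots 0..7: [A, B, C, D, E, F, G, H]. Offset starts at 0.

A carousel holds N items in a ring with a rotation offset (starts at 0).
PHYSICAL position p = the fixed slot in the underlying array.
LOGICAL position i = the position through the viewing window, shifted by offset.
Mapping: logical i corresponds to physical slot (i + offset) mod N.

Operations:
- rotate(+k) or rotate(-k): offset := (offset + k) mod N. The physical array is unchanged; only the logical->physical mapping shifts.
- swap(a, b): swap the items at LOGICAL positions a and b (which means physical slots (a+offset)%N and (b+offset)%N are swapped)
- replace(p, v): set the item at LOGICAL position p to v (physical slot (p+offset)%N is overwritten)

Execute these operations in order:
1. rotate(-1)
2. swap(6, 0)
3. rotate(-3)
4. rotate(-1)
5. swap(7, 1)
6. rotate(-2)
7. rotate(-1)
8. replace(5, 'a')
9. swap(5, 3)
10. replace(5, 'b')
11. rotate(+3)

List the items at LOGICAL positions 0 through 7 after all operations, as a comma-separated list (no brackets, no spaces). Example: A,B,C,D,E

Answer: a,C,b,G,F,A,B,E

Derivation:
After op 1 (rotate(-1)): offset=7, physical=[A,B,C,D,E,F,G,H], logical=[H,A,B,C,D,E,F,G]
After op 2 (swap(6, 0)): offset=7, physical=[A,B,C,D,E,H,G,F], logical=[F,A,B,C,D,E,H,G]
After op 3 (rotate(-3)): offset=4, physical=[A,B,C,D,E,H,G,F], logical=[E,H,G,F,A,B,C,D]
After op 4 (rotate(-1)): offset=3, physical=[A,B,C,D,E,H,G,F], logical=[D,E,H,G,F,A,B,C]
After op 5 (swap(7, 1)): offset=3, physical=[A,B,E,D,C,H,G,F], logical=[D,C,H,G,F,A,B,E]
After op 6 (rotate(-2)): offset=1, physical=[A,B,E,D,C,H,G,F], logical=[B,E,D,C,H,G,F,A]
After op 7 (rotate(-1)): offset=0, physical=[A,B,E,D,C,H,G,F], logical=[A,B,E,D,C,H,G,F]
After op 8 (replace(5, 'a')): offset=0, physical=[A,B,E,D,C,a,G,F], logical=[A,B,E,D,C,a,G,F]
After op 9 (swap(5, 3)): offset=0, physical=[A,B,E,a,C,D,G,F], logical=[A,B,E,a,C,D,G,F]
After op 10 (replace(5, 'b')): offset=0, physical=[A,B,E,a,C,b,G,F], logical=[A,B,E,a,C,b,G,F]
After op 11 (rotate(+3)): offset=3, physical=[A,B,E,a,C,b,G,F], logical=[a,C,b,G,F,A,B,E]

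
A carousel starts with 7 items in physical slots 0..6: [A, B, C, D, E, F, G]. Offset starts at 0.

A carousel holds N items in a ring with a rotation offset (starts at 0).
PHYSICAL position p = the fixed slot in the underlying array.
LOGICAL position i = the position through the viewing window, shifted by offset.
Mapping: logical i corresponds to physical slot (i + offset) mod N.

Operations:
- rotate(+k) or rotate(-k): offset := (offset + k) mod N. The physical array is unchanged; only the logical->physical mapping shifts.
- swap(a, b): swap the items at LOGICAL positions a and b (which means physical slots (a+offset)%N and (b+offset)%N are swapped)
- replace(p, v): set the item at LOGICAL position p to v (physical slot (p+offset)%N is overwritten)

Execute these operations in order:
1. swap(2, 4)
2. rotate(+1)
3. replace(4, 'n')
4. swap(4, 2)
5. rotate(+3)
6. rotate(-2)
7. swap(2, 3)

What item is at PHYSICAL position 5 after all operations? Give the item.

After op 1 (swap(2, 4)): offset=0, physical=[A,B,E,D,C,F,G], logical=[A,B,E,D,C,F,G]
After op 2 (rotate(+1)): offset=1, physical=[A,B,E,D,C,F,G], logical=[B,E,D,C,F,G,A]
After op 3 (replace(4, 'n')): offset=1, physical=[A,B,E,D,C,n,G], logical=[B,E,D,C,n,G,A]
After op 4 (swap(4, 2)): offset=1, physical=[A,B,E,n,C,D,G], logical=[B,E,n,C,D,G,A]
After op 5 (rotate(+3)): offset=4, physical=[A,B,E,n,C,D,G], logical=[C,D,G,A,B,E,n]
After op 6 (rotate(-2)): offset=2, physical=[A,B,E,n,C,D,G], logical=[E,n,C,D,G,A,B]
After op 7 (swap(2, 3)): offset=2, physical=[A,B,E,n,D,C,G], logical=[E,n,D,C,G,A,B]

Answer: C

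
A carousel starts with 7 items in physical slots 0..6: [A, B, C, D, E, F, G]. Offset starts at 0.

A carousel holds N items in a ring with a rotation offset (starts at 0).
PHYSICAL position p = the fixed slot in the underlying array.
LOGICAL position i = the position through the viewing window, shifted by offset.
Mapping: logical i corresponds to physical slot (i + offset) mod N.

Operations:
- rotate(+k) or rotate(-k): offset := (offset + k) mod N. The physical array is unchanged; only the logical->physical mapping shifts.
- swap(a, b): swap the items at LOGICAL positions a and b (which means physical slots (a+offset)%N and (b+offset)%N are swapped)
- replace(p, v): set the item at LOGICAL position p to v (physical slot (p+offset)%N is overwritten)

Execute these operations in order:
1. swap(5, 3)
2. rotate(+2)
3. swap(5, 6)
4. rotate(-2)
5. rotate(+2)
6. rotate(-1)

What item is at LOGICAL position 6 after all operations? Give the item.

After op 1 (swap(5, 3)): offset=0, physical=[A,B,C,F,E,D,G], logical=[A,B,C,F,E,D,G]
After op 2 (rotate(+2)): offset=2, physical=[A,B,C,F,E,D,G], logical=[C,F,E,D,G,A,B]
After op 3 (swap(5, 6)): offset=2, physical=[B,A,C,F,E,D,G], logical=[C,F,E,D,G,B,A]
After op 4 (rotate(-2)): offset=0, physical=[B,A,C,F,E,D,G], logical=[B,A,C,F,E,D,G]
After op 5 (rotate(+2)): offset=2, physical=[B,A,C,F,E,D,G], logical=[C,F,E,D,G,B,A]
After op 6 (rotate(-1)): offset=1, physical=[B,A,C,F,E,D,G], logical=[A,C,F,E,D,G,B]

Answer: B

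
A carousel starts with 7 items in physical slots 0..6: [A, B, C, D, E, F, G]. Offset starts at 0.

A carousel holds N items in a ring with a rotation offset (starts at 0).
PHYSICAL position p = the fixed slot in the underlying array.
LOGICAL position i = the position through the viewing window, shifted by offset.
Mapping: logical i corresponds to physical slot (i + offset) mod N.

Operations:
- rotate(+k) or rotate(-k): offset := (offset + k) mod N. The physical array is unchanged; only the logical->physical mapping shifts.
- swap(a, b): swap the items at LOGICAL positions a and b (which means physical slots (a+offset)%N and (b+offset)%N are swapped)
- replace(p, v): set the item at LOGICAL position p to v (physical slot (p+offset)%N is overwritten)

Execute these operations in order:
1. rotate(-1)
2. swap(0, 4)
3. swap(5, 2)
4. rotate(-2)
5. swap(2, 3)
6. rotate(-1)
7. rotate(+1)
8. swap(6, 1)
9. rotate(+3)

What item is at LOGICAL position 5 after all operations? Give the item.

Answer: G

Derivation:
After op 1 (rotate(-1)): offset=6, physical=[A,B,C,D,E,F,G], logical=[G,A,B,C,D,E,F]
After op 2 (swap(0, 4)): offset=6, physical=[A,B,C,G,E,F,D], logical=[D,A,B,C,G,E,F]
After op 3 (swap(5, 2)): offset=6, physical=[A,E,C,G,B,F,D], logical=[D,A,E,C,G,B,F]
After op 4 (rotate(-2)): offset=4, physical=[A,E,C,G,B,F,D], logical=[B,F,D,A,E,C,G]
After op 5 (swap(2, 3)): offset=4, physical=[D,E,C,G,B,F,A], logical=[B,F,A,D,E,C,G]
After op 6 (rotate(-1)): offset=3, physical=[D,E,C,G,B,F,A], logical=[G,B,F,A,D,E,C]
After op 7 (rotate(+1)): offset=4, physical=[D,E,C,G,B,F,A], logical=[B,F,A,D,E,C,G]
After op 8 (swap(6, 1)): offset=4, physical=[D,E,C,F,B,G,A], logical=[B,G,A,D,E,C,F]
After op 9 (rotate(+3)): offset=0, physical=[D,E,C,F,B,G,A], logical=[D,E,C,F,B,G,A]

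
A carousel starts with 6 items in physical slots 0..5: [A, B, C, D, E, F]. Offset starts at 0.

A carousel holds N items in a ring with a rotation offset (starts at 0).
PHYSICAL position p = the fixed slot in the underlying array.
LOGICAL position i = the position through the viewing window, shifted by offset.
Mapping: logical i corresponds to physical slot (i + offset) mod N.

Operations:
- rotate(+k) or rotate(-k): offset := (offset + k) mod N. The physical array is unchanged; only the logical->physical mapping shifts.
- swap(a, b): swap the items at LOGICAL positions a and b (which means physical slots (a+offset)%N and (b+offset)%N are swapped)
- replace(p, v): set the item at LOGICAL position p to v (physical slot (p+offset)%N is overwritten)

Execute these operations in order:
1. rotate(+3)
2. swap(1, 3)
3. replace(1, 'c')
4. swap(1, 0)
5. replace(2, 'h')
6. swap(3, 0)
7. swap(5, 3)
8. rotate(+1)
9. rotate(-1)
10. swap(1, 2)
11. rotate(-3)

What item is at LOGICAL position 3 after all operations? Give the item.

After op 1 (rotate(+3)): offset=3, physical=[A,B,C,D,E,F], logical=[D,E,F,A,B,C]
After op 2 (swap(1, 3)): offset=3, physical=[E,B,C,D,A,F], logical=[D,A,F,E,B,C]
After op 3 (replace(1, 'c')): offset=3, physical=[E,B,C,D,c,F], logical=[D,c,F,E,B,C]
After op 4 (swap(1, 0)): offset=3, physical=[E,B,C,c,D,F], logical=[c,D,F,E,B,C]
After op 5 (replace(2, 'h')): offset=3, physical=[E,B,C,c,D,h], logical=[c,D,h,E,B,C]
After op 6 (swap(3, 0)): offset=3, physical=[c,B,C,E,D,h], logical=[E,D,h,c,B,C]
After op 7 (swap(5, 3)): offset=3, physical=[C,B,c,E,D,h], logical=[E,D,h,C,B,c]
After op 8 (rotate(+1)): offset=4, physical=[C,B,c,E,D,h], logical=[D,h,C,B,c,E]
After op 9 (rotate(-1)): offset=3, physical=[C,B,c,E,D,h], logical=[E,D,h,C,B,c]
After op 10 (swap(1, 2)): offset=3, physical=[C,B,c,E,h,D], logical=[E,h,D,C,B,c]
After op 11 (rotate(-3)): offset=0, physical=[C,B,c,E,h,D], logical=[C,B,c,E,h,D]

Answer: E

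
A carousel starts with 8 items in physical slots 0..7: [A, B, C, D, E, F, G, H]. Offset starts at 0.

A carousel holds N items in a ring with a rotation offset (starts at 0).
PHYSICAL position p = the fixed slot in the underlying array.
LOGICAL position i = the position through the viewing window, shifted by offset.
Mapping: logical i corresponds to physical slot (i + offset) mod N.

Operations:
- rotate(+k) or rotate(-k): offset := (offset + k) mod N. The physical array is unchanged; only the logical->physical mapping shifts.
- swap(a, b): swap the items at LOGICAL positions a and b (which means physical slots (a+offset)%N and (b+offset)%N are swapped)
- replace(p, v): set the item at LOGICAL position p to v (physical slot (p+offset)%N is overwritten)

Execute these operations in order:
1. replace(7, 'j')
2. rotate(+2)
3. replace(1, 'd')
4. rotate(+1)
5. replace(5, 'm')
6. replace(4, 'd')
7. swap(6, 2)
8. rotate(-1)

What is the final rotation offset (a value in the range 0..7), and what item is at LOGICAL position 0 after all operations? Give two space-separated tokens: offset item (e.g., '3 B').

After op 1 (replace(7, 'j')): offset=0, physical=[A,B,C,D,E,F,G,j], logical=[A,B,C,D,E,F,G,j]
After op 2 (rotate(+2)): offset=2, physical=[A,B,C,D,E,F,G,j], logical=[C,D,E,F,G,j,A,B]
After op 3 (replace(1, 'd')): offset=2, physical=[A,B,C,d,E,F,G,j], logical=[C,d,E,F,G,j,A,B]
After op 4 (rotate(+1)): offset=3, physical=[A,B,C,d,E,F,G,j], logical=[d,E,F,G,j,A,B,C]
After op 5 (replace(5, 'm')): offset=3, physical=[m,B,C,d,E,F,G,j], logical=[d,E,F,G,j,m,B,C]
After op 6 (replace(4, 'd')): offset=3, physical=[m,B,C,d,E,F,G,d], logical=[d,E,F,G,d,m,B,C]
After op 7 (swap(6, 2)): offset=3, physical=[m,F,C,d,E,B,G,d], logical=[d,E,B,G,d,m,F,C]
After op 8 (rotate(-1)): offset=2, physical=[m,F,C,d,E,B,G,d], logical=[C,d,E,B,G,d,m,F]

Answer: 2 C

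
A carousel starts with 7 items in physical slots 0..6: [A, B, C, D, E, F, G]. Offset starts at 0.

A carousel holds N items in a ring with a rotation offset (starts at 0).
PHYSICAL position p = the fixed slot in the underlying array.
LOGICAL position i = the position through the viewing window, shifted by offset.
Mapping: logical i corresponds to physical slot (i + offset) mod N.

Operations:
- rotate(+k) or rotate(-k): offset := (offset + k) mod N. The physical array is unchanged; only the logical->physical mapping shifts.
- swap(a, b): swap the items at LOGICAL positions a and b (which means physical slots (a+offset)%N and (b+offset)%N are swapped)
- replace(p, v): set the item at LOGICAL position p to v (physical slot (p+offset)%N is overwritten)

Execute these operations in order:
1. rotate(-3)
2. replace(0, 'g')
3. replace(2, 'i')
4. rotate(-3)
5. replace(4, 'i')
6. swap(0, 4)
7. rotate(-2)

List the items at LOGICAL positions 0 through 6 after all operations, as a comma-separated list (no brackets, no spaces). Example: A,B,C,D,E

After op 1 (rotate(-3)): offset=4, physical=[A,B,C,D,E,F,G], logical=[E,F,G,A,B,C,D]
After op 2 (replace(0, 'g')): offset=4, physical=[A,B,C,D,g,F,G], logical=[g,F,G,A,B,C,D]
After op 3 (replace(2, 'i')): offset=4, physical=[A,B,C,D,g,F,i], logical=[g,F,i,A,B,C,D]
After op 4 (rotate(-3)): offset=1, physical=[A,B,C,D,g,F,i], logical=[B,C,D,g,F,i,A]
After op 5 (replace(4, 'i')): offset=1, physical=[A,B,C,D,g,i,i], logical=[B,C,D,g,i,i,A]
After op 6 (swap(0, 4)): offset=1, physical=[A,i,C,D,g,B,i], logical=[i,C,D,g,B,i,A]
After op 7 (rotate(-2)): offset=6, physical=[A,i,C,D,g,B,i], logical=[i,A,i,C,D,g,B]

Answer: i,A,i,C,D,g,B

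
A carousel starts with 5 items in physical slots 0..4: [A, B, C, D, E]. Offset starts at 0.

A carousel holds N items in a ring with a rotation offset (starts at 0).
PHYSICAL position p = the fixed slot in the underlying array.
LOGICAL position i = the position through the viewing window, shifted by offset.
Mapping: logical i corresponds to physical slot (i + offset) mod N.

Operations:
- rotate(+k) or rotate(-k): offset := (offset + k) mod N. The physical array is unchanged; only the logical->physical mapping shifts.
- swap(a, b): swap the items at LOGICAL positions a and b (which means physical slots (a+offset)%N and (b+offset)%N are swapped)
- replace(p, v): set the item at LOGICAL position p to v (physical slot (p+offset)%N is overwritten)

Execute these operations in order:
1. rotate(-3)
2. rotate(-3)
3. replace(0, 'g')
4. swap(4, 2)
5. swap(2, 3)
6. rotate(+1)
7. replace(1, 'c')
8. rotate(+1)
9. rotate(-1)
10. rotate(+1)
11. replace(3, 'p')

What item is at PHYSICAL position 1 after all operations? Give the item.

Answer: c

Derivation:
After op 1 (rotate(-3)): offset=2, physical=[A,B,C,D,E], logical=[C,D,E,A,B]
After op 2 (rotate(-3)): offset=4, physical=[A,B,C,D,E], logical=[E,A,B,C,D]
After op 3 (replace(0, 'g')): offset=4, physical=[A,B,C,D,g], logical=[g,A,B,C,D]
After op 4 (swap(4, 2)): offset=4, physical=[A,D,C,B,g], logical=[g,A,D,C,B]
After op 5 (swap(2, 3)): offset=4, physical=[A,C,D,B,g], logical=[g,A,C,D,B]
After op 6 (rotate(+1)): offset=0, physical=[A,C,D,B,g], logical=[A,C,D,B,g]
After op 7 (replace(1, 'c')): offset=0, physical=[A,c,D,B,g], logical=[A,c,D,B,g]
After op 8 (rotate(+1)): offset=1, physical=[A,c,D,B,g], logical=[c,D,B,g,A]
After op 9 (rotate(-1)): offset=0, physical=[A,c,D,B,g], logical=[A,c,D,B,g]
After op 10 (rotate(+1)): offset=1, physical=[A,c,D,B,g], logical=[c,D,B,g,A]
After op 11 (replace(3, 'p')): offset=1, physical=[A,c,D,B,p], logical=[c,D,B,p,A]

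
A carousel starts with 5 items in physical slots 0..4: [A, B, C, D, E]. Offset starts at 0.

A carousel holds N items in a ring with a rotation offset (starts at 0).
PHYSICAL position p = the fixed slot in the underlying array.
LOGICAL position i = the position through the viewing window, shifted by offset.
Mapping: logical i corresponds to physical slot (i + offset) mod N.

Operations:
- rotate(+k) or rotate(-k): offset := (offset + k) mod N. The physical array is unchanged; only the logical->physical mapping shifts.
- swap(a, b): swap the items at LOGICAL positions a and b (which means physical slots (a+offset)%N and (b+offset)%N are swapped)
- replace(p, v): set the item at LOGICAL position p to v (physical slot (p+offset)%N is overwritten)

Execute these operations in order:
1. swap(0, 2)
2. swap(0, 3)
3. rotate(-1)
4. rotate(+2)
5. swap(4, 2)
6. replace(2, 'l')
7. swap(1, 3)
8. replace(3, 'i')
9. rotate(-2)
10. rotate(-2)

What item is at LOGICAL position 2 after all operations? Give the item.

After op 1 (swap(0, 2)): offset=0, physical=[C,B,A,D,E], logical=[C,B,A,D,E]
After op 2 (swap(0, 3)): offset=0, physical=[D,B,A,C,E], logical=[D,B,A,C,E]
After op 3 (rotate(-1)): offset=4, physical=[D,B,A,C,E], logical=[E,D,B,A,C]
After op 4 (rotate(+2)): offset=1, physical=[D,B,A,C,E], logical=[B,A,C,E,D]
After op 5 (swap(4, 2)): offset=1, physical=[C,B,A,D,E], logical=[B,A,D,E,C]
After op 6 (replace(2, 'l')): offset=1, physical=[C,B,A,l,E], logical=[B,A,l,E,C]
After op 7 (swap(1, 3)): offset=1, physical=[C,B,E,l,A], logical=[B,E,l,A,C]
After op 8 (replace(3, 'i')): offset=1, physical=[C,B,E,l,i], logical=[B,E,l,i,C]
After op 9 (rotate(-2)): offset=4, physical=[C,B,E,l,i], logical=[i,C,B,E,l]
After op 10 (rotate(-2)): offset=2, physical=[C,B,E,l,i], logical=[E,l,i,C,B]

Answer: i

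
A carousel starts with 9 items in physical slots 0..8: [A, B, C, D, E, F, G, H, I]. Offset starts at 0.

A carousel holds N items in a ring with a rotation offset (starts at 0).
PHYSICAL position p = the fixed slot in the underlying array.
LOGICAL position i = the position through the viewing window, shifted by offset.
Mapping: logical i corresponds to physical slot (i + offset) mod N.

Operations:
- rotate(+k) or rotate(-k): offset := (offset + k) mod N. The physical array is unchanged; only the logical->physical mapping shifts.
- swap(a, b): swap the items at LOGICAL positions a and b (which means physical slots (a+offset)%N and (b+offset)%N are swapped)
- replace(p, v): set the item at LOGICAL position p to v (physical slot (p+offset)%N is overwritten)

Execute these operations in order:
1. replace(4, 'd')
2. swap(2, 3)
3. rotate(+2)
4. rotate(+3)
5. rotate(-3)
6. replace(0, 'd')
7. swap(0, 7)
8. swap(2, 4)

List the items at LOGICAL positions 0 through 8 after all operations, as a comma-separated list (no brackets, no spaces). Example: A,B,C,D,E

Answer: A,C,G,F,d,H,I,d,B

Derivation:
After op 1 (replace(4, 'd')): offset=0, physical=[A,B,C,D,d,F,G,H,I], logical=[A,B,C,D,d,F,G,H,I]
After op 2 (swap(2, 3)): offset=0, physical=[A,B,D,C,d,F,G,H,I], logical=[A,B,D,C,d,F,G,H,I]
After op 3 (rotate(+2)): offset=2, physical=[A,B,D,C,d,F,G,H,I], logical=[D,C,d,F,G,H,I,A,B]
After op 4 (rotate(+3)): offset=5, physical=[A,B,D,C,d,F,G,H,I], logical=[F,G,H,I,A,B,D,C,d]
After op 5 (rotate(-3)): offset=2, physical=[A,B,D,C,d,F,G,H,I], logical=[D,C,d,F,G,H,I,A,B]
After op 6 (replace(0, 'd')): offset=2, physical=[A,B,d,C,d,F,G,H,I], logical=[d,C,d,F,G,H,I,A,B]
After op 7 (swap(0, 7)): offset=2, physical=[d,B,A,C,d,F,G,H,I], logical=[A,C,d,F,G,H,I,d,B]
After op 8 (swap(2, 4)): offset=2, physical=[d,B,A,C,G,F,d,H,I], logical=[A,C,G,F,d,H,I,d,B]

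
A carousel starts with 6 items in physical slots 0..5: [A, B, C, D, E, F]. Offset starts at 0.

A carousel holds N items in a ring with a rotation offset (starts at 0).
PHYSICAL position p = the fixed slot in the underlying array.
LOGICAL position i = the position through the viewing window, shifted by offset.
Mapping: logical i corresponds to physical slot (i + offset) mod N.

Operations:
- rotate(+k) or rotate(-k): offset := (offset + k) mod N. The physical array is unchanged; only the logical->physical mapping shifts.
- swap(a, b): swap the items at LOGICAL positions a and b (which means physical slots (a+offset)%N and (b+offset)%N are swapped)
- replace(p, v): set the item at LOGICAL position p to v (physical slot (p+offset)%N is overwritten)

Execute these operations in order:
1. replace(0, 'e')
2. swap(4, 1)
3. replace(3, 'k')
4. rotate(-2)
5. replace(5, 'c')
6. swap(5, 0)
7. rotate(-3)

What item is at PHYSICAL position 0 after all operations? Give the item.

Answer: e

Derivation:
After op 1 (replace(0, 'e')): offset=0, physical=[e,B,C,D,E,F], logical=[e,B,C,D,E,F]
After op 2 (swap(4, 1)): offset=0, physical=[e,E,C,D,B,F], logical=[e,E,C,D,B,F]
After op 3 (replace(3, 'k')): offset=0, physical=[e,E,C,k,B,F], logical=[e,E,C,k,B,F]
After op 4 (rotate(-2)): offset=4, physical=[e,E,C,k,B,F], logical=[B,F,e,E,C,k]
After op 5 (replace(5, 'c')): offset=4, physical=[e,E,C,c,B,F], logical=[B,F,e,E,C,c]
After op 6 (swap(5, 0)): offset=4, physical=[e,E,C,B,c,F], logical=[c,F,e,E,C,B]
After op 7 (rotate(-3)): offset=1, physical=[e,E,C,B,c,F], logical=[E,C,B,c,F,e]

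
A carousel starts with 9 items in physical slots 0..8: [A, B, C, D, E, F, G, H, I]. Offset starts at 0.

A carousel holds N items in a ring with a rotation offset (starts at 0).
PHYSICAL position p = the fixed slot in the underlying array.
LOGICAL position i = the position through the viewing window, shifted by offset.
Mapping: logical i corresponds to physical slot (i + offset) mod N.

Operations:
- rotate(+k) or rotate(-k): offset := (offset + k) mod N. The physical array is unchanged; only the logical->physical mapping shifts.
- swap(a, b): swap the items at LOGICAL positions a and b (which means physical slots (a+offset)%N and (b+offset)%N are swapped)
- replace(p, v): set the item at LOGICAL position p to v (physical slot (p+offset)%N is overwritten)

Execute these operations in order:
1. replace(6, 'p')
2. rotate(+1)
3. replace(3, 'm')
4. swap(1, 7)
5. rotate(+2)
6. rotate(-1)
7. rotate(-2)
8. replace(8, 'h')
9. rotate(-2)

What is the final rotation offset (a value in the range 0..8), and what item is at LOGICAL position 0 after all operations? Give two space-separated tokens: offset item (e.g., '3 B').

After op 1 (replace(6, 'p')): offset=0, physical=[A,B,C,D,E,F,p,H,I], logical=[A,B,C,D,E,F,p,H,I]
After op 2 (rotate(+1)): offset=1, physical=[A,B,C,D,E,F,p,H,I], logical=[B,C,D,E,F,p,H,I,A]
After op 3 (replace(3, 'm')): offset=1, physical=[A,B,C,D,m,F,p,H,I], logical=[B,C,D,m,F,p,H,I,A]
After op 4 (swap(1, 7)): offset=1, physical=[A,B,I,D,m,F,p,H,C], logical=[B,I,D,m,F,p,H,C,A]
After op 5 (rotate(+2)): offset=3, physical=[A,B,I,D,m,F,p,H,C], logical=[D,m,F,p,H,C,A,B,I]
After op 6 (rotate(-1)): offset=2, physical=[A,B,I,D,m,F,p,H,C], logical=[I,D,m,F,p,H,C,A,B]
After op 7 (rotate(-2)): offset=0, physical=[A,B,I,D,m,F,p,H,C], logical=[A,B,I,D,m,F,p,H,C]
After op 8 (replace(8, 'h')): offset=0, physical=[A,B,I,D,m,F,p,H,h], logical=[A,B,I,D,m,F,p,H,h]
After op 9 (rotate(-2)): offset=7, physical=[A,B,I,D,m,F,p,H,h], logical=[H,h,A,B,I,D,m,F,p]

Answer: 7 H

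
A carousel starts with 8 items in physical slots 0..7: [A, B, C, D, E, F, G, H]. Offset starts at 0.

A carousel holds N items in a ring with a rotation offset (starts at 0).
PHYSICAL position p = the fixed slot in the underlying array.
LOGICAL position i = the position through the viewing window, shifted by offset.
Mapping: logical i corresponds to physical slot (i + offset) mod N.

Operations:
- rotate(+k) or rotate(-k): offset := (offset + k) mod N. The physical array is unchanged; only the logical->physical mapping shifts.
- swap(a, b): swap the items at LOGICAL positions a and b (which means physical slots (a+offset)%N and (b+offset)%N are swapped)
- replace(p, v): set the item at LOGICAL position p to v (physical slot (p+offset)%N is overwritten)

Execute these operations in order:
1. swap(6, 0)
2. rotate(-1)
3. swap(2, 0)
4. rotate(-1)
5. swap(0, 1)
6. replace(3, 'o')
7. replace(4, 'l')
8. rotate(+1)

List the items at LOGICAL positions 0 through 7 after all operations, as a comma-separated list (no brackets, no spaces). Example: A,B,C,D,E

Answer: A,G,o,l,D,E,F,B

Derivation:
After op 1 (swap(6, 0)): offset=0, physical=[G,B,C,D,E,F,A,H], logical=[G,B,C,D,E,F,A,H]
After op 2 (rotate(-1)): offset=7, physical=[G,B,C,D,E,F,A,H], logical=[H,G,B,C,D,E,F,A]
After op 3 (swap(2, 0)): offset=7, physical=[G,H,C,D,E,F,A,B], logical=[B,G,H,C,D,E,F,A]
After op 4 (rotate(-1)): offset=6, physical=[G,H,C,D,E,F,A,B], logical=[A,B,G,H,C,D,E,F]
After op 5 (swap(0, 1)): offset=6, physical=[G,H,C,D,E,F,B,A], logical=[B,A,G,H,C,D,E,F]
After op 6 (replace(3, 'o')): offset=6, physical=[G,o,C,D,E,F,B,A], logical=[B,A,G,o,C,D,E,F]
After op 7 (replace(4, 'l')): offset=6, physical=[G,o,l,D,E,F,B,A], logical=[B,A,G,o,l,D,E,F]
After op 8 (rotate(+1)): offset=7, physical=[G,o,l,D,E,F,B,A], logical=[A,G,o,l,D,E,F,B]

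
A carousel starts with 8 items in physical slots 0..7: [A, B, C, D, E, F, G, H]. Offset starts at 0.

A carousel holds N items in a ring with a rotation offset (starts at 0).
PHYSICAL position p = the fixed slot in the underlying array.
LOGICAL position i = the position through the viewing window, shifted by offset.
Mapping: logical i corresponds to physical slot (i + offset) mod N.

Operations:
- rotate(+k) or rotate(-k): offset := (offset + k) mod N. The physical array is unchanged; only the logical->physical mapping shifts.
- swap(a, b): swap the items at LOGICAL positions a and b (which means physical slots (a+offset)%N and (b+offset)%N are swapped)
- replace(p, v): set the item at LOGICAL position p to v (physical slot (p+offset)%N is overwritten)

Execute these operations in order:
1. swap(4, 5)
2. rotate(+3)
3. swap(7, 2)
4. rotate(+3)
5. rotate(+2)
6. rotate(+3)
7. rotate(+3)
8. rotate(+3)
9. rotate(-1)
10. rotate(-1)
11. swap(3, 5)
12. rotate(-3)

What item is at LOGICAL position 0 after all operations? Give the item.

After op 1 (swap(4, 5)): offset=0, physical=[A,B,C,D,F,E,G,H], logical=[A,B,C,D,F,E,G,H]
After op 2 (rotate(+3)): offset=3, physical=[A,B,C,D,F,E,G,H], logical=[D,F,E,G,H,A,B,C]
After op 3 (swap(7, 2)): offset=3, physical=[A,B,E,D,F,C,G,H], logical=[D,F,C,G,H,A,B,E]
After op 4 (rotate(+3)): offset=6, physical=[A,B,E,D,F,C,G,H], logical=[G,H,A,B,E,D,F,C]
After op 5 (rotate(+2)): offset=0, physical=[A,B,E,D,F,C,G,H], logical=[A,B,E,D,F,C,G,H]
After op 6 (rotate(+3)): offset=3, physical=[A,B,E,D,F,C,G,H], logical=[D,F,C,G,H,A,B,E]
After op 7 (rotate(+3)): offset=6, physical=[A,B,E,D,F,C,G,H], logical=[G,H,A,B,E,D,F,C]
After op 8 (rotate(+3)): offset=1, physical=[A,B,E,D,F,C,G,H], logical=[B,E,D,F,C,G,H,A]
After op 9 (rotate(-1)): offset=0, physical=[A,B,E,D,F,C,G,H], logical=[A,B,E,D,F,C,G,H]
After op 10 (rotate(-1)): offset=7, physical=[A,B,E,D,F,C,G,H], logical=[H,A,B,E,D,F,C,G]
After op 11 (swap(3, 5)): offset=7, physical=[A,B,F,D,E,C,G,H], logical=[H,A,B,F,D,E,C,G]
After op 12 (rotate(-3)): offset=4, physical=[A,B,F,D,E,C,G,H], logical=[E,C,G,H,A,B,F,D]

Answer: E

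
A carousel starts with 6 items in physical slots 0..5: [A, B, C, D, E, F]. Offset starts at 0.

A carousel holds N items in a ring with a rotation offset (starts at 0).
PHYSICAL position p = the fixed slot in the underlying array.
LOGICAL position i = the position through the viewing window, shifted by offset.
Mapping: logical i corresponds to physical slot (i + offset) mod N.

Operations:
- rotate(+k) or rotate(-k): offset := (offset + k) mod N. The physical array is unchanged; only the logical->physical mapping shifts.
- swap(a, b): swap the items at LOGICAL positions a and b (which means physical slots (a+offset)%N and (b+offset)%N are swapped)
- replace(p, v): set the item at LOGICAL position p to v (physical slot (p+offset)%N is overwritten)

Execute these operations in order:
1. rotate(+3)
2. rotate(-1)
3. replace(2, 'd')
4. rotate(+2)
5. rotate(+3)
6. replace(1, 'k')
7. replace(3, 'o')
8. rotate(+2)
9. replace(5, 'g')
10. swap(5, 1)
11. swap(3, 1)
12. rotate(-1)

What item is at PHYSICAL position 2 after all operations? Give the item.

Answer: o

Derivation:
After op 1 (rotate(+3)): offset=3, physical=[A,B,C,D,E,F], logical=[D,E,F,A,B,C]
After op 2 (rotate(-1)): offset=2, physical=[A,B,C,D,E,F], logical=[C,D,E,F,A,B]
After op 3 (replace(2, 'd')): offset=2, physical=[A,B,C,D,d,F], logical=[C,D,d,F,A,B]
After op 4 (rotate(+2)): offset=4, physical=[A,B,C,D,d,F], logical=[d,F,A,B,C,D]
After op 5 (rotate(+3)): offset=1, physical=[A,B,C,D,d,F], logical=[B,C,D,d,F,A]
After op 6 (replace(1, 'k')): offset=1, physical=[A,B,k,D,d,F], logical=[B,k,D,d,F,A]
After op 7 (replace(3, 'o')): offset=1, physical=[A,B,k,D,o,F], logical=[B,k,D,o,F,A]
After op 8 (rotate(+2)): offset=3, physical=[A,B,k,D,o,F], logical=[D,o,F,A,B,k]
After op 9 (replace(5, 'g')): offset=3, physical=[A,B,g,D,o,F], logical=[D,o,F,A,B,g]
After op 10 (swap(5, 1)): offset=3, physical=[A,B,o,D,g,F], logical=[D,g,F,A,B,o]
After op 11 (swap(3, 1)): offset=3, physical=[g,B,o,D,A,F], logical=[D,A,F,g,B,o]
After op 12 (rotate(-1)): offset=2, physical=[g,B,o,D,A,F], logical=[o,D,A,F,g,B]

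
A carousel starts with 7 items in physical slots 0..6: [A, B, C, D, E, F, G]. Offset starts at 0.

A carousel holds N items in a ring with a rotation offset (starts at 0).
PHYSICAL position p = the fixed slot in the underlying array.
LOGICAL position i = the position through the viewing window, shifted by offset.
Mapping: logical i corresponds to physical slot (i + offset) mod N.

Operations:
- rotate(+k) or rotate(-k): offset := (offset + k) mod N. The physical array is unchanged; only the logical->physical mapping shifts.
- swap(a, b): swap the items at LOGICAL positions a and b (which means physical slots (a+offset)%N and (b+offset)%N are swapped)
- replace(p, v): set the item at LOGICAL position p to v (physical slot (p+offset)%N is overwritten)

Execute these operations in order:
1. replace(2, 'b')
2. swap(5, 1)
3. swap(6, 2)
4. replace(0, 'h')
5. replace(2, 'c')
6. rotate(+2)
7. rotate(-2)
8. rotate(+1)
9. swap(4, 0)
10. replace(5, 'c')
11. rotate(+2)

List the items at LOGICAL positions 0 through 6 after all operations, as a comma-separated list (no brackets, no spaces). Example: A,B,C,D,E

After op 1 (replace(2, 'b')): offset=0, physical=[A,B,b,D,E,F,G], logical=[A,B,b,D,E,F,G]
After op 2 (swap(5, 1)): offset=0, physical=[A,F,b,D,E,B,G], logical=[A,F,b,D,E,B,G]
After op 3 (swap(6, 2)): offset=0, physical=[A,F,G,D,E,B,b], logical=[A,F,G,D,E,B,b]
After op 4 (replace(0, 'h')): offset=0, physical=[h,F,G,D,E,B,b], logical=[h,F,G,D,E,B,b]
After op 5 (replace(2, 'c')): offset=0, physical=[h,F,c,D,E,B,b], logical=[h,F,c,D,E,B,b]
After op 6 (rotate(+2)): offset=2, physical=[h,F,c,D,E,B,b], logical=[c,D,E,B,b,h,F]
After op 7 (rotate(-2)): offset=0, physical=[h,F,c,D,E,B,b], logical=[h,F,c,D,E,B,b]
After op 8 (rotate(+1)): offset=1, physical=[h,F,c,D,E,B,b], logical=[F,c,D,E,B,b,h]
After op 9 (swap(4, 0)): offset=1, physical=[h,B,c,D,E,F,b], logical=[B,c,D,E,F,b,h]
After op 10 (replace(5, 'c')): offset=1, physical=[h,B,c,D,E,F,c], logical=[B,c,D,E,F,c,h]
After op 11 (rotate(+2)): offset=3, physical=[h,B,c,D,E,F,c], logical=[D,E,F,c,h,B,c]

Answer: D,E,F,c,h,B,c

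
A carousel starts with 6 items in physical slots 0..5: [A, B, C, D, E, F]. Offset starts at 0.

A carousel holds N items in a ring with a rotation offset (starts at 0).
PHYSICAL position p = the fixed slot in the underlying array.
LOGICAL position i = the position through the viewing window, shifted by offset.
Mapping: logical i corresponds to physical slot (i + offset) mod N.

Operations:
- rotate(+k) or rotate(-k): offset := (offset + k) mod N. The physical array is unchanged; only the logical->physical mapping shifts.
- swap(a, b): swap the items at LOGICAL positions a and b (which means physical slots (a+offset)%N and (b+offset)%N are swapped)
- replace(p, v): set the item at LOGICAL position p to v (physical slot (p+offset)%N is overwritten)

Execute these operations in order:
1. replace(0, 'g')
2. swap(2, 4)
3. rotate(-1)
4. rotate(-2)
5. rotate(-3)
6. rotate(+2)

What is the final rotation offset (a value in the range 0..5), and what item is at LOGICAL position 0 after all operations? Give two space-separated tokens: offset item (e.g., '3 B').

After op 1 (replace(0, 'g')): offset=0, physical=[g,B,C,D,E,F], logical=[g,B,C,D,E,F]
After op 2 (swap(2, 4)): offset=0, physical=[g,B,E,D,C,F], logical=[g,B,E,D,C,F]
After op 3 (rotate(-1)): offset=5, physical=[g,B,E,D,C,F], logical=[F,g,B,E,D,C]
After op 4 (rotate(-2)): offset=3, physical=[g,B,E,D,C,F], logical=[D,C,F,g,B,E]
After op 5 (rotate(-3)): offset=0, physical=[g,B,E,D,C,F], logical=[g,B,E,D,C,F]
After op 6 (rotate(+2)): offset=2, physical=[g,B,E,D,C,F], logical=[E,D,C,F,g,B]

Answer: 2 E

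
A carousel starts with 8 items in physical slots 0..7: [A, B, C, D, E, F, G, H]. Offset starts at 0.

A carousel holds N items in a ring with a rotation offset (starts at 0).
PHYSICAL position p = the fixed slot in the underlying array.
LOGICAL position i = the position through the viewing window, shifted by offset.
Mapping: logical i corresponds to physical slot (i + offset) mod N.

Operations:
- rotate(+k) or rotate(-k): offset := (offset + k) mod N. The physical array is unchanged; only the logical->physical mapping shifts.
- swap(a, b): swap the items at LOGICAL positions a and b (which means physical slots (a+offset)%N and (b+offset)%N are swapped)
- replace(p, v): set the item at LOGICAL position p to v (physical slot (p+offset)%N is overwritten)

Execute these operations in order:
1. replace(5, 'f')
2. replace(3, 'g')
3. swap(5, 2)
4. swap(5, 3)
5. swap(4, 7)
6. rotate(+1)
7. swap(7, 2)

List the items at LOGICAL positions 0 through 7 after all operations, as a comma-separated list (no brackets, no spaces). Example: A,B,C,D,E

After op 1 (replace(5, 'f')): offset=0, physical=[A,B,C,D,E,f,G,H], logical=[A,B,C,D,E,f,G,H]
After op 2 (replace(3, 'g')): offset=0, physical=[A,B,C,g,E,f,G,H], logical=[A,B,C,g,E,f,G,H]
After op 3 (swap(5, 2)): offset=0, physical=[A,B,f,g,E,C,G,H], logical=[A,B,f,g,E,C,G,H]
After op 4 (swap(5, 3)): offset=0, physical=[A,B,f,C,E,g,G,H], logical=[A,B,f,C,E,g,G,H]
After op 5 (swap(4, 7)): offset=0, physical=[A,B,f,C,H,g,G,E], logical=[A,B,f,C,H,g,G,E]
After op 6 (rotate(+1)): offset=1, physical=[A,B,f,C,H,g,G,E], logical=[B,f,C,H,g,G,E,A]
After op 7 (swap(7, 2)): offset=1, physical=[C,B,f,A,H,g,G,E], logical=[B,f,A,H,g,G,E,C]

Answer: B,f,A,H,g,G,E,C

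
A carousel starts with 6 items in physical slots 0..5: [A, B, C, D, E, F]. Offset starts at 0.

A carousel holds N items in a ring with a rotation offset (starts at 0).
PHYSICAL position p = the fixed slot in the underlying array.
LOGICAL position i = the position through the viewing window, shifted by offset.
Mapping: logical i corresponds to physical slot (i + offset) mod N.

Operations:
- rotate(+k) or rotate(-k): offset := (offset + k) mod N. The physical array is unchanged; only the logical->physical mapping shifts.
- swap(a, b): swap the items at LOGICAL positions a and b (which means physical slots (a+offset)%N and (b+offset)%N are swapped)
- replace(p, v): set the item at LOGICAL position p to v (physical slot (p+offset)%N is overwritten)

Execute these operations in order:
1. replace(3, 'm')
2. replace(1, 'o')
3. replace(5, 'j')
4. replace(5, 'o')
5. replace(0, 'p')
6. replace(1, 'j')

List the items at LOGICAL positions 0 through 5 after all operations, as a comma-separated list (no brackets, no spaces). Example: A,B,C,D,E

After op 1 (replace(3, 'm')): offset=0, physical=[A,B,C,m,E,F], logical=[A,B,C,m,E,F]
After op 2 (replace(1, 'o')): offset=0, physical=[A,o,C,m,E,F], logical=[A,o,C,m,E,F]
After op 3 (replace(5, 'j')): offset=0, physical=[A,o,C,m,E,j], logical=[A,o,C,m,E,j]
After op 4 (replace(5, 'o')): offset=0, physical=[A,o,C,m,E,o], logical=[A,o,C,m,E,o]
After op 5 (replace(0, 'p')): offset=0, physical=[p,o,C,m,E,o], logical=[p,o,C,m,E,o]
After op 6 (replace(1, 'j')): offset=0, physical=[p,j,C,m,E,o], logical=[p,j,C,m,E,o]

Answer: p,j,C,m,E,o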